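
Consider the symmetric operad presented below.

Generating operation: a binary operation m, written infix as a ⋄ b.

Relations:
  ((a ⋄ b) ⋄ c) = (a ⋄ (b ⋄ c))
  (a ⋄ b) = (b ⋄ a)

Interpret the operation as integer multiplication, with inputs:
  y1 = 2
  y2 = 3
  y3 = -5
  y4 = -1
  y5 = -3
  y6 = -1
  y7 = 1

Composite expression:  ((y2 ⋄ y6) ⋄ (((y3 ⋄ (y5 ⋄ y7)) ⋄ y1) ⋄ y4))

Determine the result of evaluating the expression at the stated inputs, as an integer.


90

(y2 ⋄ y6) = -3
(y5 ⋄ y7) = -3
(y3 ⋄ (y5 ⋄ y7)) = 15
((y3 ⋄ (y5 ⋄ y7)) ⋄ y1) = 30
(((y3 ⋄ (y5 ⋄ y7)) ⋄ y1) ⋄ y4) = -30
((y2 ⋄ y6) ⋄ (((y3 ⋄ (y5 ⋄ y7)) ⋄ y1) ⋄ y4)) = 90


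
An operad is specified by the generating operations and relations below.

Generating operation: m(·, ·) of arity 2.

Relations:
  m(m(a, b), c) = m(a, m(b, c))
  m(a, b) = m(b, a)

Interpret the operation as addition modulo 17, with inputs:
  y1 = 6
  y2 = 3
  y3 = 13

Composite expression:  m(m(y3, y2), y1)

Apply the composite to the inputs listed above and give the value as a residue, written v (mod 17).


m(y3, y2) = 16
m(m(y3, y2), y1) = 5

5 (mod 17)


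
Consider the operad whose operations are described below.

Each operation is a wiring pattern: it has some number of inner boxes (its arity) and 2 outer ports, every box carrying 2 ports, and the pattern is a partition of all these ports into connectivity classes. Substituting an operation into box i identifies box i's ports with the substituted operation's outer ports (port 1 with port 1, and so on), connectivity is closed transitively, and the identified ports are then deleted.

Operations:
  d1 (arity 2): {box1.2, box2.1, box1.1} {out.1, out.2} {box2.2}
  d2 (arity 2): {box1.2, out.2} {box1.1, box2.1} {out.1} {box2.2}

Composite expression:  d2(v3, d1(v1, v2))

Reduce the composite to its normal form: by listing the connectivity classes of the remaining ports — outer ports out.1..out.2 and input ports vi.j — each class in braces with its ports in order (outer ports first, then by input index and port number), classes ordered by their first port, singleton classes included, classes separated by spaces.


Reachability decides: close wires over d2-identified ports.
through d1, on inputs (v1, v2): {out.1, out.2} {v1.1, v1.2, v2.1} {v2.2} (out.j = stage outer ports)
through d2, on inputs (v3, v1, v2): {out.1} {out.2, v3.2} {v1.1, v1.2, v2.1} {v2.2} {v3.1} (out.j = stage outer ports)

{out.1} {out.2, v3.2} {v1.1, v1.2, v2.1} {v2.2} {v3.1}


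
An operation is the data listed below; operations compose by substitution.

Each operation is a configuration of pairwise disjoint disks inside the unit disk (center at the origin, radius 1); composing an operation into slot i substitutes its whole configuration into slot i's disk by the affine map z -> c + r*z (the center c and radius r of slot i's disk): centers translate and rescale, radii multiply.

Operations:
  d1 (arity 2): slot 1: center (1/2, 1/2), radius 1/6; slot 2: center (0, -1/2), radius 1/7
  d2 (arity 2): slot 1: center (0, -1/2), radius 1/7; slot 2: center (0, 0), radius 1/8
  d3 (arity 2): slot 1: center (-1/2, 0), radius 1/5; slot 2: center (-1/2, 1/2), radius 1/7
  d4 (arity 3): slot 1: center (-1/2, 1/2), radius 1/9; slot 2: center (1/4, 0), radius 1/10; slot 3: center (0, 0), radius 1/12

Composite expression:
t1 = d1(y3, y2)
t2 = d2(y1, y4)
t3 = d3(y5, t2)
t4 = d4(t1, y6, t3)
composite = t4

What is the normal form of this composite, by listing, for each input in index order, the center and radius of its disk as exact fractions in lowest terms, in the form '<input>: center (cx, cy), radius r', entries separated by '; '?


y1: center (-1/24, 1/28), radius 1/588; y2: center (-1/2, 4/9), radius 1/63; y3: center (-4/9, 5/9), radius 1/54; y4: center (-1/24, 1/24), radius 1/672; y5: center (-1/24, 0), radius 1/60; y6: center (1/4, 0), radius 1/10

Below d4, radii multiply path by path; the y-disk centers shift.
tracing y3 down its 2-map path: center (-4/9, 5/9), radius 1/54
tracing y2 down its 2-map path: center (-1/2, 4/9), radius 1/63
tracing y6 down its 1-map path: center (1/4, 0), radius 1/10
tracing y5 down its 2-map path: center (-1/24, 0), radius 1/60
tracing y1 down its 3-map path: center (-1/24, 1/28), radius 1/588
tracing y4 down its 3-map path: center (-1/24, 1/24), radius 1/672


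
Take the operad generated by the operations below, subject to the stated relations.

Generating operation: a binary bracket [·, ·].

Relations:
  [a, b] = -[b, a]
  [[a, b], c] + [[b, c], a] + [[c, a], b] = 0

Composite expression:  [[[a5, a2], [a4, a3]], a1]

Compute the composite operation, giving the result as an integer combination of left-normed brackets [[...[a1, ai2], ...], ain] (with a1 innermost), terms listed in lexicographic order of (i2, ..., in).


-[[[[a1, a2], a5], a3], a4] + [[[[a1, a2], a5], a4], a3] + [[[[a1, a3], a4], a2], a5] - [[[[a1, a3], a4], a5], a2] - [[[[a1, a4], a3], a2], a5] + [[[[a1, a4], a3], a5], a2] + [[[[a1, a5], a2], a3], a4] - [[[[a1, a5], a2], a4], a3]


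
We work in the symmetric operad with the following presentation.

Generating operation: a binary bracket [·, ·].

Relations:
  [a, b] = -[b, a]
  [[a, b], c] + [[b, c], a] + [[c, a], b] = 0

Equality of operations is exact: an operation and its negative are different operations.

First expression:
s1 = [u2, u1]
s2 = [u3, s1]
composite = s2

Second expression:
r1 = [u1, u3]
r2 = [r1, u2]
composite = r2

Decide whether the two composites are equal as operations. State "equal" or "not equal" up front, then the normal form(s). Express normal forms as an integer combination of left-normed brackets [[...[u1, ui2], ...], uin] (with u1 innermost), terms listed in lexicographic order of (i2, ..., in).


not equal; the first gives [[u1, u2], u3] and the second [[u1, u3], u2]

Reducing the first expression gives [[u1, u2], u3]
Reducing the second expression gives [[u1, u3], u2]
The forms do not match — not equal.


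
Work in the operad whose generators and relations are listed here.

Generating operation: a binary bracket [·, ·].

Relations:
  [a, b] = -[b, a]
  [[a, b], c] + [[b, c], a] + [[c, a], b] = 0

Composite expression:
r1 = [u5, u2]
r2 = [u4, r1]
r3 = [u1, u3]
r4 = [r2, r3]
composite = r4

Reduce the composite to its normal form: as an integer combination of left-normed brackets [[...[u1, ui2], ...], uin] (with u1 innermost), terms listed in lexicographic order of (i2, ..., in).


-[[[[u1, u3], u2], u5], u4] + [[[[u1, u3], u4], u2], u5] - [[[[u1, u3], u4], u5], u2] + [[[[u1, u3], u5], u2], u4]

Antisymmetry and Jacobi reduce to u1-anchored left-normed brackets.
Composite bracket: [[u4, [u5, u2]], [u1, u3]]
The bracket unfolds into 16 signed words via [a, b] = ab - ba (2^4 = 16).
Only words starting with u1 matter:
  u1u3u2u5u4 appears with sign -1, giving the term -[[[[u1, u3], u2], u5], u4]
  u1u3u4u2u5 appears with sign +1, giving the term +[[[[u1, u3], u4], u2], u5]
  u1u3u4u5u2 appears with sign -1, giving the term -[[[[u1, u3], u4], u5], u2]
  u1u3u5u2u4 appears with sign +1, giving the term +[[[[u1, u3], u5], u2], u4]


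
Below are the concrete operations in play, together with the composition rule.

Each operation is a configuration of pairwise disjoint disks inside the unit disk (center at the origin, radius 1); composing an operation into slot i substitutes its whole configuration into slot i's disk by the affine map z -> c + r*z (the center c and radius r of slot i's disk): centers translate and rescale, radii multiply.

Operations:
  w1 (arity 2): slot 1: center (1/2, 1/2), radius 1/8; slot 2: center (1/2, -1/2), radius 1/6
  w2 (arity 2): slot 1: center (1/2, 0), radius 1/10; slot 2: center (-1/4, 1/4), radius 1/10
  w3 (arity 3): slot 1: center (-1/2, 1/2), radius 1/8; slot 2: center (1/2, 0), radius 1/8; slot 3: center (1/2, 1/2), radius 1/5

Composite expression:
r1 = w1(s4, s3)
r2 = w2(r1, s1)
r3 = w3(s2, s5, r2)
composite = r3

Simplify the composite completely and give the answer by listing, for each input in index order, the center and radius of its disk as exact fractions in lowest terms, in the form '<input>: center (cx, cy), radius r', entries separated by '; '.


s1: center (9/20, 11/20), radius 1/50; s2: center (-1/2, 1/2), radius 1/8; s3: center (61/100, 49/100), radius 1/300; s4: center (61/100, 51/100), radius 1/400; s5: center (1/2, 0), radius 1/8

Follow each s-input down from w3: c' goes to c + r*c', radius to r*r'.
input s2: composing its 1 substitution step yields center (-1/2, 1/2), radius 1/8
input s5: composing its 1 substitution step yields center (1/2, 0), radius 1/8
input s4: composing its 3 substitution steps yields center (61/100, 51/100), radius 1/400
input s3: composing its 3 substitution steps yields center (61/100, 49/100), radius 1/300
input s1: composing its 2 substitution steps yields center (9/20, 11/20), radius 1/50


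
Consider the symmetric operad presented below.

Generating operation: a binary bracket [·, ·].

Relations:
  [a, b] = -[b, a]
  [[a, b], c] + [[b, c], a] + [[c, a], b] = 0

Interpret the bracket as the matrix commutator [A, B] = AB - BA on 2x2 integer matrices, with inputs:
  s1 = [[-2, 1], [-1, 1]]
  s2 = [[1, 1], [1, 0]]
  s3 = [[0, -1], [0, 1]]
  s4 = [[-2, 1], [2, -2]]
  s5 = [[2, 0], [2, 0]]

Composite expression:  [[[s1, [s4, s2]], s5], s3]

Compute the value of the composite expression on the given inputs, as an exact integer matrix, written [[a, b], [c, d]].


[[12, -30], [-12, -12]]

[s4, s2] = [[-1, -1], [2, 1]]
[s1, [s4, s2]] = [[1, 5], [8, -1]]
[[s1, [s4, s2]], s5] = [[10, -10], [12, -10]]
[[[s1, [s4, s2]], s5], s3] = [[12, -30], [-12, -12]]


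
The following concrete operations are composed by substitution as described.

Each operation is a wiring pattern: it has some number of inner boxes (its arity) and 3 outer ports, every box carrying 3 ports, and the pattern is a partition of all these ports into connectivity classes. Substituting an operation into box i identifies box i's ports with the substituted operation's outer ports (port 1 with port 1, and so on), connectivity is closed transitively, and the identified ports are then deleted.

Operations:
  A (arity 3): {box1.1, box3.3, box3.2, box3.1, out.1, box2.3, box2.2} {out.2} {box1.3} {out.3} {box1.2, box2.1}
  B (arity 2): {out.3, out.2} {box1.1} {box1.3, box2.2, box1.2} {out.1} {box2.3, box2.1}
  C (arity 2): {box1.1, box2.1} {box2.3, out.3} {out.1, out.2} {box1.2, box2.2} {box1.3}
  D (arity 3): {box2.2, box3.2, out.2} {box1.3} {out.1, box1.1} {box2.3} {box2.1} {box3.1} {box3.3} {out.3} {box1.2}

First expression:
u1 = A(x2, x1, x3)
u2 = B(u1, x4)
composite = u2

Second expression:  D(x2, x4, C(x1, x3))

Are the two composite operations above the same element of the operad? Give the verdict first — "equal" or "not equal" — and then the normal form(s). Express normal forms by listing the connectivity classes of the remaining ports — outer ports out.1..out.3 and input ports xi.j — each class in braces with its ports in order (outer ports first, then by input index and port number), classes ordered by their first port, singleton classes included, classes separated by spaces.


not equal — first {out.1} {out.2, out.3} {x1.1, x2.2} {x1.2, x1.3, x2.1, x3.1, x3.2, x3.3} {x2.3} {x4.1, x4.3} {x4.2}, second {out.1, x2.1} {out.2, x4.2} {out.3} {x1.1, x3.1} {x1.2, x3.2} {x1.3} {x2.2} {x2.3} {x3.3} {x4.1} {x4.3}

Normal form of the first expression: {out.1} {out.2, out.3} {x1.1, x2.2} {x1.2, x1.3, x2.1, x3.1, x3.2, x3.3} {x2.3} {x4.1, x4.3} {x4.2}
Normal form of the second expression: {out.1, x2.1} {out.2, x4.2} {out.3} {x1.1, x3.1} {x1.2, x3.2} {x1.3} {x2.2} {x2.3} {x3.3} {x4.1} {x4.3}
The normal forms differ: not equal.


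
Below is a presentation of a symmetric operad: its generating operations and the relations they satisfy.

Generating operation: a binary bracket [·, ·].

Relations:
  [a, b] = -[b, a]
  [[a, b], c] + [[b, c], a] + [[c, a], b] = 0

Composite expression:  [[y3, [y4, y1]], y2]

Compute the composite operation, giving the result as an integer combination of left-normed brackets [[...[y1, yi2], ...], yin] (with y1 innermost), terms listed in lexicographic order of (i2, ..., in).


[[[y1, y4], y3], y2]

Expand each bracket as ab - ba; the y1-initial words give the coefficients.
Composite bracket: [[y3, [y4, y1]], y2]
Full expansion: 8 signed words from ab - ba (2^3 = 8).
Words beginning with y1 determine it all:
  y1y4y3y2 (sign +1) contributes +[[[y1, y4], y3], y2]


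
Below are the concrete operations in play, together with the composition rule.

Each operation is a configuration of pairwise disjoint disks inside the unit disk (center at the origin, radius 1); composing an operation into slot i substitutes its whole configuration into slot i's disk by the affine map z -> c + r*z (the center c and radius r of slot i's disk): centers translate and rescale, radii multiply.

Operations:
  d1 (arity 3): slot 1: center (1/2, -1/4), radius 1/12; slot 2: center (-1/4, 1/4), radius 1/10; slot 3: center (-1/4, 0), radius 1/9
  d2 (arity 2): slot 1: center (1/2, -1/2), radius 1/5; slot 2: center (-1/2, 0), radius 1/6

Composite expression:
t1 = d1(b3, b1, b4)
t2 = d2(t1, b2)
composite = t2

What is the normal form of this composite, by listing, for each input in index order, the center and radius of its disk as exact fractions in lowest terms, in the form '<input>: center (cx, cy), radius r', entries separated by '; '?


b1: center (9/20, -9/20), radius 1/50; b2: center (-1/2, 0), radius 1/6; b3: center (3/5, -11/20), radius 1/60; b4: center (9/20, -1/2), radius 1/45

Below d2, radii multiply path by path; the b-disk centers shift.
for b3, the 2-step affine chain lands on center (3/5, -11/20), radius 1/60
for b1, the 2-step affine chain lands on center (9/20, -9/20), radius 1/50
for b4, the 2-step affine chain lands on center (9/20, -1/2), radius 1/45
for b2, the 1-step affine chain lands on center (-1/2, 0), radius 1/6


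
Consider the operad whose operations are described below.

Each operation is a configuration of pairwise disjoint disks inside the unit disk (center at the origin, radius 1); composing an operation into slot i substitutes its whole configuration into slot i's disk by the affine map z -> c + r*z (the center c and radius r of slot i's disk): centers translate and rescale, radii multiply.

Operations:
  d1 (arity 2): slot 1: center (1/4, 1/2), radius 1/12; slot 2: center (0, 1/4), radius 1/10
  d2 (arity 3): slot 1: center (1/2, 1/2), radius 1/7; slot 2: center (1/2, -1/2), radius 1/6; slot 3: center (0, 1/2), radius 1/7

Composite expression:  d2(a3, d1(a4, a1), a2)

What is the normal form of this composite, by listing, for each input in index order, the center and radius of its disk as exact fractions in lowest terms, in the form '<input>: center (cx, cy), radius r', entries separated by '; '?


a1: center (1/2, -11/24), radius 1/60; a2: center (0, 1/2), radius 1/7; a3: center (1/2, 1/2), radius 1/7; a4: center (13/24, -5/12), radius 1/72

Each a-disk chains the slot maps above it in d2; radii multiply.
for a3, the 1-step affine chain lands on center (1/2, 1/2), radius 1/7
for a4, the 2-step affine chain lands on center (13/24, -5/12), radius 1/72
for a1, the 2-step affine chain lands on center (1/2, -11/24), radius 1/60
for a2, the 1-step affine chain lands on center (0, 1/2), radius 1/7


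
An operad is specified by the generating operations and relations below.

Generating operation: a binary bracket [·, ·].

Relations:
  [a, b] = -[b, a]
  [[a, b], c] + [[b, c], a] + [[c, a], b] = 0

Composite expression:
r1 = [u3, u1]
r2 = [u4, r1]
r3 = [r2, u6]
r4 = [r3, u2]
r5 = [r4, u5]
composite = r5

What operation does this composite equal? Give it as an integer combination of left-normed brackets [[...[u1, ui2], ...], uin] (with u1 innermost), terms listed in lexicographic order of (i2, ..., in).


[[[[[u1, u3], u4], u6], u2], u5]

In the tensor algebra, words opening u1 carry the u1-anchored form.
Composite bracket: [[[[u4, [u3, u1]], u6], u2], u5]
Applying ab - ba throughout gives 32 signed words (2^5 = 32).
Keep just the words that open with u1:
  word u1u3u4u6u2u5 has sign +1, contributing +[[[[[u1, u3], u4], u6], u2], u5]


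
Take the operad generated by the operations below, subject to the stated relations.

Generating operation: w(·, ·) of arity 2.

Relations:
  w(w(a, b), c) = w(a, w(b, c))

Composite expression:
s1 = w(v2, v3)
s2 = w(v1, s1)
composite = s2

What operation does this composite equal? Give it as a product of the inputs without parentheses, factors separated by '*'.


All parenthesizations of w agree; list the v-inputs left to right.
w(v2, v3) linearizes to v2 * v3
w(v1, w(v2, v3)) linearizes to v1 * v2 * v3

v1 * v2 * v3


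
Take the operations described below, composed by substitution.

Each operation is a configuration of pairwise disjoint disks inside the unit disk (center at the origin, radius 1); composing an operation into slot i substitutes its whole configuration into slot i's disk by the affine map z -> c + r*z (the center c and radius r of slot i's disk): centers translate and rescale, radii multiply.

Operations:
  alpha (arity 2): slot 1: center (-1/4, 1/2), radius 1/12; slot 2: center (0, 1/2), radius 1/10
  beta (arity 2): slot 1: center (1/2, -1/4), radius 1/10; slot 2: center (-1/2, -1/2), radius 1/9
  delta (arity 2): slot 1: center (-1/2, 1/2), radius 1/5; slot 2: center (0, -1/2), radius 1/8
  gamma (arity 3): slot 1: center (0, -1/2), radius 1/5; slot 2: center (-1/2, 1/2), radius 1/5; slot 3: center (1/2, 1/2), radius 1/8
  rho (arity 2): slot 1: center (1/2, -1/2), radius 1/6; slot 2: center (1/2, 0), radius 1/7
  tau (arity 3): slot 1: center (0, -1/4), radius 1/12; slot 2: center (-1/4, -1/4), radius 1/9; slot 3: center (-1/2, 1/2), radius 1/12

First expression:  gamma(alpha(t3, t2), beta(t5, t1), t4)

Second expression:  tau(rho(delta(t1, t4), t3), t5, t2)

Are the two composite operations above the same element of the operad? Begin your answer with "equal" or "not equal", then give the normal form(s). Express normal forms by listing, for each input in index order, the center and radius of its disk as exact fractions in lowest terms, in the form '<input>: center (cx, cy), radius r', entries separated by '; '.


Reducing the first expression gives t1: center (-3/5, 2/5), radius 1/45; t2: center (0, -2/5), radius 1/50; t3: center (-1/20, -2/5), radius 1/60; t4: center (1/2, 1/2), radius 1/8; t5: center (-2/5, 9/20), radius 1/50
Reducing the second expression gives t1: center (5/144, -41/144), radius 1/360; t2: center (-1/2, 1/2), radius 1/12; t3: center (1/24, -1/4), radius 1/84; t4: center (1/24, -43/144), radius 1/576; t5: center (-1/4, -1/4), radius 1/9
No match — not equal.

not equal; first: t1: center (-3/5, 2/5), radius 1/45; t2: center (0, -2/5), radius 1/50; t3: center (-1/20, -2/5), radius 1/60; t4: center (1/2, 1/2), radius 1/8; t5: center (-2/5, 9/20), radius 1/50; second: t1: center (5/144, -41/144), radius 1/360; t2: center (-1/2, 1/2), radius 1/12; t3: center (1/24, -1/4), radius 1/84; t4: center (1/24, -43/144), radius 1/576; t5: center (-1/4, -1/4), radius 1/9


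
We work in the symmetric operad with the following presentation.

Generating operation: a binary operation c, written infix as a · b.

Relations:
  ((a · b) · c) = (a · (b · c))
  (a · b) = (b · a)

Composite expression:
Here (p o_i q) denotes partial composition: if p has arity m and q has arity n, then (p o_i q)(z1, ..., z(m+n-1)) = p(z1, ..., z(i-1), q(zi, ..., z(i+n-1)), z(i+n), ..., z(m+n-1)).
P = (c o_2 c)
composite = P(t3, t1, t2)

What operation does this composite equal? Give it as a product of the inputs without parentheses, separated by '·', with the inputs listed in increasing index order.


t1 · t2 · t3

With c associative and commutative, the t-input set is all that matters.
(t1 · t2) collapses to t1 · t2
(t3 · (t1 · t2)) collapses to t3 · t1 · t2
commutativity sorts the factors: t1 · t2 · t3


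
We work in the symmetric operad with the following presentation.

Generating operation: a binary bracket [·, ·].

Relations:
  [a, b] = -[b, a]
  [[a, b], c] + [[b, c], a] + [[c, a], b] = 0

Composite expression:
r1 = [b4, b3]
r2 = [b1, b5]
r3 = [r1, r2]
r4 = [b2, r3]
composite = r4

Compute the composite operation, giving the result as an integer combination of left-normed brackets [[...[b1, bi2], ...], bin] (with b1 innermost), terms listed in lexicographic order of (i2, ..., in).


-[[[[b1, b5], b3], b4], b2] + [[[[b1, b5], b4], b3], b2]


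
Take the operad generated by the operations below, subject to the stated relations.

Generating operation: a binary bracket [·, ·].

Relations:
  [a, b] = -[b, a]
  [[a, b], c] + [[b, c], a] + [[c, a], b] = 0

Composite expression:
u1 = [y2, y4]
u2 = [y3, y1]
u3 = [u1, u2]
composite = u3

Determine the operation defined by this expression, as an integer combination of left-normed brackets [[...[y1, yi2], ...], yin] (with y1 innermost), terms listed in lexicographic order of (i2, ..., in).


[[[y1, y3], y2], y4] - [[[y1, y3], y4], y2]

Expand each bracket as ab - ba; the y1-initial words give the coefficients.
Composite bracket: [[y2, y4], [y3, y1]]
The bracket unfolds into 8 signed words via [a, b] = ab - ba (2^3 = 8).
Keep just the words that open with y1:
  word y1y3y2y4 has sign +1, contributing +[[[y1, y3], y2], y4]
  word y1y3y4y2 has sign -1, contributing -[[[y1, y3], y4], y2]


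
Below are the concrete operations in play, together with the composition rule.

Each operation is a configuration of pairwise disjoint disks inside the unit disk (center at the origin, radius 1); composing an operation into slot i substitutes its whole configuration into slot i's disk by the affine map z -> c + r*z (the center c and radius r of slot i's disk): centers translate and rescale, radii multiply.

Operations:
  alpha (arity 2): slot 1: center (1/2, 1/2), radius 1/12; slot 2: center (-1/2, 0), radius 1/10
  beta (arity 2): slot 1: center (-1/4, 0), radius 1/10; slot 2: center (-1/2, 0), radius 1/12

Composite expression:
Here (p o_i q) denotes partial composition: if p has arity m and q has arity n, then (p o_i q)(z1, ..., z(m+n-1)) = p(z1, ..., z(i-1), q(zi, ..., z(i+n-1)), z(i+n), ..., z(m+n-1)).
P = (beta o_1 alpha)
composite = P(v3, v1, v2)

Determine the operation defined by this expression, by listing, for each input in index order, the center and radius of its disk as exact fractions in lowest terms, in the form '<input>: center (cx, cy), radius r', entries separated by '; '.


Only the slot chain above each v matters under beta; compose those maps.
input v3: composing its 2 substitution steps yields center (-1/5, 1/20), radius 1/120
input v1: composing its 2 substitution steps yields center (-3/10, 0), radius 1/100
input v2: composing its 1 substitution step yields center (-1/2, 0), radius 1/12

v1: center (-3/10, 0), radius 1/100; v2: center (-1/2, 0), radius 1/12; v3: center (-1/5, 1/20), radius 1/120


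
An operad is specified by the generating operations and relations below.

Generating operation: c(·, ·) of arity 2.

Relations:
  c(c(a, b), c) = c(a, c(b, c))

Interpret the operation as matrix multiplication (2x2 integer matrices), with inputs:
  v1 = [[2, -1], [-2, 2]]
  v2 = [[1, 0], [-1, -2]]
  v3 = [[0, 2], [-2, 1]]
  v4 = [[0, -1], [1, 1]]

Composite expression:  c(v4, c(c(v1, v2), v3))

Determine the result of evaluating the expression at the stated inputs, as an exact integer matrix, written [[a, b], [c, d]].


[[-8, 12], [4, -4]]

c(v1, v2) = [[3, 2], [-4, -4]]
c(c(v1, v2), v3) = [[-4, 8], [8, -12]]
c(v4, c(c(v1, v2), v3)) = [[-8, 12], [4, -4]]


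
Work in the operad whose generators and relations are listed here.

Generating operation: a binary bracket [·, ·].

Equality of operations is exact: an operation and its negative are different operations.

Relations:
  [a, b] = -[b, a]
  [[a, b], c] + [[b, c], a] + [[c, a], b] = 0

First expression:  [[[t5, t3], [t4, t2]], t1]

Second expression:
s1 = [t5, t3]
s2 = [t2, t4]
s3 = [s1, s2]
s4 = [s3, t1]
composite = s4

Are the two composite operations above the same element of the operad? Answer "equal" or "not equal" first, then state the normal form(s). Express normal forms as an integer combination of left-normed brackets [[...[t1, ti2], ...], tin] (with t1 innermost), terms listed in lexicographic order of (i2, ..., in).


Reducing the first expression gives [[[[t1, t2], t4], t3], t5] - [[[[t1, t2], t4], t5], t3] - [[[[t1, t3], t5], t2], t4] + [[[[t1, t3], t5], t4], t2] - [[[[t1, t4], t2], t3], t5] + [[[[t1, t4], t2], t5], t3] + [[[[t1, t5], t3], t2], t4] - [[[[t1, t5], t3], t4], t2]
Reducing the second expression gives -[[[[t1, t2], t4], t3], t5] + [[[[t1, t2], t4], t5], t3] + [[[[t1, t3], t5], t2], t4] - [[[[t1, t3], t5], t4], t2] + [[[[t1, t4], t2], t3], t5] - [[[[t1, t4], t2], t5], t3] - [[[[t1, t5], t3], t2], t4] + [[[[t1, t5], t3], t4], t2]
They disagree, so not equal.

not equal — first [[[[t1, t2], t4], t3], t5] - [[[[t1, t2], t4], t5], t3] - [[[[t1, t3], t5], t2], t4] + [[[[t1, t3], t5], t4], t2] - [[[[t1, t4], t2], t3], t5] + [[[[t1, t4], t2], t5], t3] + [[[[t1, t5], t3], t2], t4] - [[[[t1, t5], t3], t4], t2], second -[[[[t1, t2], t4], t3], t5] + [[[[t1, t2], t4], t5], t3] + [[[[t1, t3], t5], t2], t4] - [[[[t1, t3], t5], t4], t2] + [[[[t1, t4], t2], t3], t5] - [[[[t1, t4], t2], t5], t3] - [[[[t1, t5], t3], t2], t4] + [[[[t1, t5], t3], t4], t2]


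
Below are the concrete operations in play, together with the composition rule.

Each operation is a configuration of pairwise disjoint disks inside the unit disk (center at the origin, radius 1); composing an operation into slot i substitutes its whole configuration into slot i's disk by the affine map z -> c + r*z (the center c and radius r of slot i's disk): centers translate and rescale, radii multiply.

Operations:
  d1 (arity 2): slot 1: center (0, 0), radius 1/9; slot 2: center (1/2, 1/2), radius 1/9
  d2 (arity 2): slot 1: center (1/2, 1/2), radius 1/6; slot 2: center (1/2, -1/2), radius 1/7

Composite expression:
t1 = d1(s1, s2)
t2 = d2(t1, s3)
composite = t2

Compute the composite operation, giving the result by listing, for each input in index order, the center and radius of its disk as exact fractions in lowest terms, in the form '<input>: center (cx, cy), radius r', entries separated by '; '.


Below d2, radii multiply path by path; the s-disk centers shift.
s1: after 2 affine steps, its disk has center (1/2, 1/2), radius 1/54
s2: after 2 affine steps, its disk has center (7/12, 7/12), radius 1/54
s3: after 1 affine step, its disk has center (1/2, -1/2), radius 1/7

s1: center (1/2, 1/2), radius 1/54; s2: center (7/12, 7/12), radius 1/54; s3: center (1/2, -1/2), radius 1/7


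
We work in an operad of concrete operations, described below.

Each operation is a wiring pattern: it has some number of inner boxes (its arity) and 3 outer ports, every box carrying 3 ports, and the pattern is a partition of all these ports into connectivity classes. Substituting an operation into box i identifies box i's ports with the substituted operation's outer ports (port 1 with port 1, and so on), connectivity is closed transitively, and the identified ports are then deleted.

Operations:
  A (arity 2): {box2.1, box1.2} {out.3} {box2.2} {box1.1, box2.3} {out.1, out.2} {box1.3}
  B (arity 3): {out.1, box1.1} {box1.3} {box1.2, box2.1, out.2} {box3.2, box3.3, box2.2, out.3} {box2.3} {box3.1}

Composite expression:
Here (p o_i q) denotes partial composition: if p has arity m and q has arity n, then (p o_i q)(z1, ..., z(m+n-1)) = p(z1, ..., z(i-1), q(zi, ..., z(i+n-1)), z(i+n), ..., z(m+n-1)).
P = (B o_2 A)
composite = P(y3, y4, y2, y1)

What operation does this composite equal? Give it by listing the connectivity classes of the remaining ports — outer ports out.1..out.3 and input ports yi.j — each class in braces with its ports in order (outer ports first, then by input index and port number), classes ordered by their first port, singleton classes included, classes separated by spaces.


Two ports join when wires chain via B-identified ports.
stage A: inputs (y4, y2), connectivity {out.1, out.2} {out.3} {y2.1, y4.2} {y2.2} {y2.3, y4.1} {y4.3}, out.j its boundary
stage B: inputs (y3, y4, y2, y1), connectivity {out.1, y3.1} {out.2, out.3, y1.2, y1.3, y3.2} {y1.1} {y2.1, y4.2} {y2.2} {y2.3, y4.1} {y3.3} {y4.3}, out.j its boundary

{out.1, y3.1} {out.2, out.3, y1.2, y1.3, y3.2} {y1.1} {y2.1, y4.2} {y2.2} {y2.3, y4.1} {y3.3} {y4.3}


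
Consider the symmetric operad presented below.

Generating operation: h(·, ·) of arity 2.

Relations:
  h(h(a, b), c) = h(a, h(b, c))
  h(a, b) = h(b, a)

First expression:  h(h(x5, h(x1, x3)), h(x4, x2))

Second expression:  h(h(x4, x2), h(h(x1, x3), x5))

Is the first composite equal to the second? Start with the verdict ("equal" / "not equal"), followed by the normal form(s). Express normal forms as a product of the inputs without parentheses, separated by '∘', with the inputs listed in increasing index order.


equal; both compose to x1 ∘ x2 ∘ x3 ∘ x4 ∘ x5

The first expression reduces to x1 ∘ x2 ∘ x3 ∘ x4 ∘ x5
The second expression reduces to x1 ∘ x2 ∘ x3 ∘ x4 ∘ x5
One common form — equal.


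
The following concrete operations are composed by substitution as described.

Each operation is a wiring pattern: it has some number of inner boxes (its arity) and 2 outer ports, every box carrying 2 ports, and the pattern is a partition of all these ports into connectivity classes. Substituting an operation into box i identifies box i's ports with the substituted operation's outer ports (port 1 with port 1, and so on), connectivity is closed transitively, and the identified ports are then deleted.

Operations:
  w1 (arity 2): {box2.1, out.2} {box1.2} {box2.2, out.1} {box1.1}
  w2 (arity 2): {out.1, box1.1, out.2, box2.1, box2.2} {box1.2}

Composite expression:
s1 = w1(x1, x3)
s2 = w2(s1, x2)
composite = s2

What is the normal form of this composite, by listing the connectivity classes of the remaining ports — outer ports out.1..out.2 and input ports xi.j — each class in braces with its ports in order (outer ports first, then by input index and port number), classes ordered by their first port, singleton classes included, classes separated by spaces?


{out.1, out.2, x2.1, x2.2, x3.2} {x1.1} {x1.2} {x3.1}

Reachability decides: close wires over w2-identified ports.
through w1, on inputs (x1, x3): {out.1, x3.2} {out.2, x3.1} {x1.1} {x1.2} (out.j = stage outer ports)
through w2, on inputs (x1, x3, x2): {out.1, out.2, x2.1, x2.2, x3.2} {x1.1} {x1.2} {x3.1} (out.j = stage outer ports)


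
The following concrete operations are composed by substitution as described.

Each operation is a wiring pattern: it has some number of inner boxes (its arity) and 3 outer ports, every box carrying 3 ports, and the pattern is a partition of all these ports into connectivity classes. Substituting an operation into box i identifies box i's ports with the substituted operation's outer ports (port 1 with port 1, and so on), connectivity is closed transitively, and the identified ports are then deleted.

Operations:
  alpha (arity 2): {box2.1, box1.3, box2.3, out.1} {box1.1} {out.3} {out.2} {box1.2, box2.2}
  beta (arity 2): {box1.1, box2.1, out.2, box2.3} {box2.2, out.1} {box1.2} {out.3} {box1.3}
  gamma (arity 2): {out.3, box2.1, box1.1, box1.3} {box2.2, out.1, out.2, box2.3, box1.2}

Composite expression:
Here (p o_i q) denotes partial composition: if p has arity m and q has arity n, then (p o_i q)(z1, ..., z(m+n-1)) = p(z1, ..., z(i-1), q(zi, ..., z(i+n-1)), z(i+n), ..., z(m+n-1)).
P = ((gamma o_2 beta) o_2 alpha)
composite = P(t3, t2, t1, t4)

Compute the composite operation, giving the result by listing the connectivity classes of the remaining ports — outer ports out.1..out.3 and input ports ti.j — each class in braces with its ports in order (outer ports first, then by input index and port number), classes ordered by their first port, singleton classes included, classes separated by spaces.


{out.1, out.2, t1.1, t1.3, t2.3, t3.2, t4.1, t4.3} {out.3, t3.1, t3.3, t4.2} {t1.2, t2.2} {t2.1}

Treat the ports identified at gamma as solder joints: merge, then drop.
stage alpha: inputs (t2, t1), connectivity {out.1, t1.1, t1.3, t2.3} {out.2} {out.3} {t1.2, t2.2} {t2.1}, out.j its boundary
stage beta: inputs (t2, t1, t4), connectivity {out.1, t4.2} {out.2, t1.1, t1.3, t2.3, t4.1, t4.3} {out.3} {t1.2, t2.2} {t2.1}, out.j its boundary
stage gamma: inputs (t3, t2, t1, t4), connectivity {out.1, out.2, t1.1, t1.3, t2.3, t3.2, t4.1, t4.3} {out.3, t3.1, t3.3, t4.2} {t1.2, t2.2} {t2.1}, out.j its boundary


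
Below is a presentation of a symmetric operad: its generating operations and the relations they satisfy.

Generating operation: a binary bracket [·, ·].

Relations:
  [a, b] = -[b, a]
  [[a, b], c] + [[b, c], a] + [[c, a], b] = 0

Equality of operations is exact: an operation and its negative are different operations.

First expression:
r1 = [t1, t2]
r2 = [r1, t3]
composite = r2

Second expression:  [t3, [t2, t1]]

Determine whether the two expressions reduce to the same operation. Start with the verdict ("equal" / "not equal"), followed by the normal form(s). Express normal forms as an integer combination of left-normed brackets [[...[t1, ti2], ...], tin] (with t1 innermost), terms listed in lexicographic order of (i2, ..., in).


equal: each reduces to [[t1, t2], t3]

The first expression, normalized: [[t1, t2], t3]
The second expression, normalized: [[t1, t2], t3]
The normal forms match — equal.


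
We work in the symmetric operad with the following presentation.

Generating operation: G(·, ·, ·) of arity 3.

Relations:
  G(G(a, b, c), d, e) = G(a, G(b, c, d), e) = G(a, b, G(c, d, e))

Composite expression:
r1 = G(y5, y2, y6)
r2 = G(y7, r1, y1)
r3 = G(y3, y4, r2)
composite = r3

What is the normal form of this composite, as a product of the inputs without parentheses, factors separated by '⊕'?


y3 ⊕ y4 ⊕ y7 ⊕ y5 ⊕ y2 ⊕ y6 ⊕ y1


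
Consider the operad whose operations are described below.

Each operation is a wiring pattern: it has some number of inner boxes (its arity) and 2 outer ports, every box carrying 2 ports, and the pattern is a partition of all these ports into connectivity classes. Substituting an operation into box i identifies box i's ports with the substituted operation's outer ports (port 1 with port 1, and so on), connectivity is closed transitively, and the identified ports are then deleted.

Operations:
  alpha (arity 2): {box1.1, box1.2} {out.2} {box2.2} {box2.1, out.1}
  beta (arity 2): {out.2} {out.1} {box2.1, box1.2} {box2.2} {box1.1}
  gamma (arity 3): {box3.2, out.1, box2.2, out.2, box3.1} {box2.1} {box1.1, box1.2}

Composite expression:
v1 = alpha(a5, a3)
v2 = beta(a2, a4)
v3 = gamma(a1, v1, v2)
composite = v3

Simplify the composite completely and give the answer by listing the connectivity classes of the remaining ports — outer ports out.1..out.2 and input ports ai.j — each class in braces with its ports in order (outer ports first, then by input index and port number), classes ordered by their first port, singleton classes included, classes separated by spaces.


{out.1, out.2} {a1.1, a1.2} {a2.1} {a2.2, a4.1} {a3.1} {a3.2} {a4.2} {a5.1, a5.2}

Treat the ports identified at gamma as solder joints: merge, then drop.
stage alpha: inputs (a5, a3), connectivity {out.1, a3.1} {out.2} {a3.2} {a5.1, a5.2}, out.j its boundary
stage beta: inputs (a2, a4), connectivity {out.1} {out.2} {a2.1} {a2.2, a4.1} {a4.2}, out.j its boundary
stage gamma: inputs (a1, a5, a3, a2, a4), connectivity {out.1, out.2} {a1.1, a1.2} {a2.1} {a2.2, a4.1} {a3.1} {a3.2} {a4.2} {a5.1, a5.2}, out.j its boundary


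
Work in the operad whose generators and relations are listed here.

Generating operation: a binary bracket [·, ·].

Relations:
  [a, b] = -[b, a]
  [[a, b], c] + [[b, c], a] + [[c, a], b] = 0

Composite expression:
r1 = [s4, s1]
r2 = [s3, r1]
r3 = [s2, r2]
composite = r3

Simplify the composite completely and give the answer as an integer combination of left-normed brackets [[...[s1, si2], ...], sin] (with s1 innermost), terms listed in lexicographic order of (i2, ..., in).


Antisymmetry and Jacobi reduce to s1-anchored left-normed brackets.
Composite bracket: [s2, [s3, [s4, s1]]]
Under [a, b] = ab - ba we get 8 signed associative words (2^3 = 8).
Only words starting with s1 matter:
  the word s1s4s3s2 carries sign -1 and contributes -[[[s1, s4], s3], s2]

-[[[s1, s4], s3], s2]


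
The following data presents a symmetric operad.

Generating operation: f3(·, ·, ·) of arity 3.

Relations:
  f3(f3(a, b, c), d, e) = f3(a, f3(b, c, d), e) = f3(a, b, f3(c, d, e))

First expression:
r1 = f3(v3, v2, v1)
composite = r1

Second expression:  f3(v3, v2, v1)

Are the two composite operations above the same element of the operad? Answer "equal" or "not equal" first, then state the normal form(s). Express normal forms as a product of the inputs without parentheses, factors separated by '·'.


equal; both compose to v3 · v2 · v1

The first expression, normalized: v3 · v2 · v1
The second expression, normalized: v3 · v2 · v1
One common form — equal.


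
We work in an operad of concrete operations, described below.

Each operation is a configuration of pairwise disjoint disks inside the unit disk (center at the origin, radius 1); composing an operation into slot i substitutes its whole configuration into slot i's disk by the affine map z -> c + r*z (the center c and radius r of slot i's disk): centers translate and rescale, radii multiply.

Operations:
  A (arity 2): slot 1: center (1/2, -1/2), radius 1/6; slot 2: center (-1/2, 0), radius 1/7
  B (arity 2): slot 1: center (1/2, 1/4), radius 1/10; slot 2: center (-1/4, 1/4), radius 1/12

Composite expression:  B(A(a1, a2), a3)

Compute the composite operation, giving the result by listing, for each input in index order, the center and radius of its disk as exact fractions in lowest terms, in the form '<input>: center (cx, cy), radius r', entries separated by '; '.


a1: center (11/20, 1/5), radius 1/60; a2: center (9/20, 1/4), radius 1/70; a3: center (-1/4, 1/4), radius 1/12

Follow each a-input down from B: c' goes to c + r*c', radius to r*r'.
tracing a1 down its 2-map path: center (11/20, 1/5), radius 1/60
tracing a2 down its 2-map path: center (9/20, 1/4), radius 1/70
tracing a3 down its 1-map path: center (-1/4, 1/4), radius 1/12


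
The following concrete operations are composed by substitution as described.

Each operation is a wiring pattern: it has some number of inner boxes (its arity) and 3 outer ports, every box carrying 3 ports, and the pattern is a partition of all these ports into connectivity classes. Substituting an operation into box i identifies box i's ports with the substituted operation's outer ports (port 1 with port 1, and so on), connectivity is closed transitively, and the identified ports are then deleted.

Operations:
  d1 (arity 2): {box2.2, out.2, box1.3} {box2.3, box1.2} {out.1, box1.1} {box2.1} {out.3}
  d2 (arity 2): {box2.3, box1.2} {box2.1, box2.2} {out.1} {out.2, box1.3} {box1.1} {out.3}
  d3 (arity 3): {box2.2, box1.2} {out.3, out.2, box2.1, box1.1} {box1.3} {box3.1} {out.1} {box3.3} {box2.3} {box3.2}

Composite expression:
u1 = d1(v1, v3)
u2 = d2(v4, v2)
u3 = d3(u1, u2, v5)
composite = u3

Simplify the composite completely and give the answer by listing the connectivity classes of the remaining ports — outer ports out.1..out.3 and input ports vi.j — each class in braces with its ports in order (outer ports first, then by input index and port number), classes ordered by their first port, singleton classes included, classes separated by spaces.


{out.1} {out.2, out.3, v1.1} {v1.2, v3.3} {v1.3, v3.2, v4.3} {v2.1, v2.2} {v2.3, v4.2} {v3.1} {v4.1} {v5.1} {v5.2} {v5.3}

Treat the ports identified at d3 as solder joints: merge, then drop.
composing d1 on (v1, v3), with out.j its own outer ports: {out.1, v1.1} {out.2, v1.3, v3.2} {out.3} {v1.2, v3.3} {v3.1}
composing d2 on (v4, v2), with out.j its own outer ports: {out.1} {out.2, v4.3} {out.3} {v2.1, v2.2} {v2.3, v4.2} {v4.1}
composing d3 on (v1, v3, v4, v2, v5), with out.j its own outer ports: {out.1} {out.2, out.3, v1.1} {v1.2, v3.3} {v1.3, v3.2, v4.3} {v2.1, v2.2} {v2.3, v4.2} {v3.1} {v4.1} {v5.1} {v5.2} {v5.3}
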